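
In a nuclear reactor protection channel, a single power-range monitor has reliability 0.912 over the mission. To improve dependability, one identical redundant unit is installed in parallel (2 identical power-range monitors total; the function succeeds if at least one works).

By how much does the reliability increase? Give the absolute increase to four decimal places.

0.0803

R_before = 0.912
R_after = 1 − (1 − 0.912)^2 = 0.9923
ΔR = 0.9923 − 0.912 = 0.0803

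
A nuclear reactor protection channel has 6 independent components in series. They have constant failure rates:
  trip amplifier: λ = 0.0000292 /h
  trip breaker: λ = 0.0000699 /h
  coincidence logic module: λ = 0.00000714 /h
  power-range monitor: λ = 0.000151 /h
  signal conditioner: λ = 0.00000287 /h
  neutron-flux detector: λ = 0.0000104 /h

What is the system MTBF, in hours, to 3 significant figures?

Series of exponential components: λ_sys = Σ λ_i
λ_sys = 0.0000292 + 0.0000699 + 0.00000714 + 0.000151 + 0.00000287 + 0.0000104 = 2.7051e-04 /h
MTBF = 1 / λ_sys = 3700 h

3700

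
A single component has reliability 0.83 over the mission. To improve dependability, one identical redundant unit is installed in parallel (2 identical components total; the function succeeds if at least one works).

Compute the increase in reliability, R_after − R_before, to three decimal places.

R_before = 0.83
R_after = 1 − (1 − 0.83)^2 = 0.971
ΔR = 0.971 − 0.83 = 0.141

0.141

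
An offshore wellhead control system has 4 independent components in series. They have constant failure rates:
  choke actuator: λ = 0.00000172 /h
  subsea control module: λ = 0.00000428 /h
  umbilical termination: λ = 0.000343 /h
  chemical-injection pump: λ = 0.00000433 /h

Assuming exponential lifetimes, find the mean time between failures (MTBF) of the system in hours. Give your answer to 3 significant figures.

2830

Series of exponential components: λ_sys = Σ λ_i
λ_sys = 0.00000172 + 0.00000428 + 0.000343 + 0.00000433 = 3.5333e-04 /h
MTBF = 1 / λ_sys = 2830 h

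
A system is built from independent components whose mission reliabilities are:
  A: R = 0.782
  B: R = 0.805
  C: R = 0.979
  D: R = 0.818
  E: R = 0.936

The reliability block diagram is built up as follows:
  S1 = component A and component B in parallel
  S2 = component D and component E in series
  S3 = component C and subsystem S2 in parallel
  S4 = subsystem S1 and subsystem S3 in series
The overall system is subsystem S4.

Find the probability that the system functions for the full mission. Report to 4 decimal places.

Parallel (A and B): 1 − (1 − 0.782000)(1 − 0.805000) = 0.957490
Series (D and E): 0.818000 × 0.936000 = 0.765648
Parallel (C and [0.765648]): 1 − (1 − 0.979000)(1 − 0.765648) = 0.995079
Series ([0.957490] and [0.995079]): 0.957490 × 0.995079 = 0.9528

0.9528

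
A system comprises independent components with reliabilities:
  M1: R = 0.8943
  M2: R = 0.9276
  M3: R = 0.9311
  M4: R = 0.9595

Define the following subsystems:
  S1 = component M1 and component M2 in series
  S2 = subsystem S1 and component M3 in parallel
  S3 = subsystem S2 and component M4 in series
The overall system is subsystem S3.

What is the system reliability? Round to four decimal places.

0.9482

Series (M1 and M2): 0.894300 × 0.927600 = 0.829553
Parallel ([0.829553] and M3): 1 − (1 − 0.829553)(1 − 0.931100) = 0.988256
Series ([0.988256] and M4): 0.988256 × 0.959500 = 0.9482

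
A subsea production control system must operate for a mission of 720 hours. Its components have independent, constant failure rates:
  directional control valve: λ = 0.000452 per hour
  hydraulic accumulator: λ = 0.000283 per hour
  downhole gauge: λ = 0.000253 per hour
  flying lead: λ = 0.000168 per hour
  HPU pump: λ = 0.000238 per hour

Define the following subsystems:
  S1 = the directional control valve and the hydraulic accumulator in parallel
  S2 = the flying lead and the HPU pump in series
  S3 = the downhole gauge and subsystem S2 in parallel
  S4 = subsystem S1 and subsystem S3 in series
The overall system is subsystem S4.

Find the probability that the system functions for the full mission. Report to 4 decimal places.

0.9087

R(directional control valve) = exp(−0.000452 × 720) = 0.722210
R(hydraulic accumulator) = exp(−0.000283 × 720) = 0.815658
R(downhole gauge) = exp(−0.000253 × 720) = 0.833468
R(flying lead) = exp(−0.000168 × 720) = 0.886069
R(HPU pump) = exp(−0.000238 × 720) = 0.842518
Parallel (directional control valve and hydraulic accumulator): 1 − (1 − 0.722210)(1 − 0.815658) = 0.948792
Series (flying lead and HPU pump): 0.886069 × 0.842518 = 0.746529
Parallel (downhole gauge and [0.746529]): 1 − (1 − 0.833468)(1 − 0.746529) = 0.957789
Series ([0.948792] and [0.957789]): 0.948792 × 0.957789 = 0.9087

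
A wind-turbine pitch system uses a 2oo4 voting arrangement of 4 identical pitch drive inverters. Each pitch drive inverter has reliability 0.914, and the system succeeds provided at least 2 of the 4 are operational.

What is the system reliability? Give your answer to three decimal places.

0.998

R = Σ_{i=2}^{4} C(4,i) p^i (1−p)^{4−i} with p = 0.914
C(4,2)·0.914^2·0.086^2 = 0.03707
C(4,3)·0.914^3·0.086^1 = 0.26266
C(4,4)·0.914^4·0.086^0 = 0.69789
Sum = 0.998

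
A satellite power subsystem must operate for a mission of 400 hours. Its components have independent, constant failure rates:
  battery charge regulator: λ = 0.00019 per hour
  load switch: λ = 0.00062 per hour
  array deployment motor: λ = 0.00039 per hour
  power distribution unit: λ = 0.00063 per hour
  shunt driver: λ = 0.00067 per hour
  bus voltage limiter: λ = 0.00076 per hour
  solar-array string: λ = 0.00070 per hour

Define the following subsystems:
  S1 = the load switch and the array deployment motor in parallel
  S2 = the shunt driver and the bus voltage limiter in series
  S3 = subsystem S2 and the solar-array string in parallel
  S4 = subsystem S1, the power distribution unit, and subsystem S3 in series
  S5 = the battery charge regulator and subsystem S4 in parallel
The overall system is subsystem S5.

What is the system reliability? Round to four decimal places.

R(battery charge regulator) = exp(−0.00019 × 400) = 0.926816
R(load switch) = exp(−0.00062 × 400) = 0.780360
R(array deployment motor) = exp(−0.00039 × 400) = 0.855559
R(power distribution unit) = exp(−0.00063 × 400) = 0.777245
R(shunt driver) = exp(−0.00067 × 400) = 0.764908
R(bus voltage limiter) = exp(−0.00076 × 400) = 0.737861
R(solar-array string) = exp(−0.00070 × 400) = 0.755784
Parallel (load switch and array deployment motor): 1 − (1 − 0.780360)(1 − 0.855559) = 0.968275
Series (shunt driver and bus voltage limiter): 0.764908 × 0.737861 = 0.564396
Parallel ([0.564396] and solar-array string): 1 − (1 − 0.564396)(1 − 0.755784) = 0.893619
Series ([0.968275], power distribution unit, and [0.893619]): 0.968275 × 0.777245 × 0.893619 = 0.672526
Parallel (battery charge regulator and [0.672526]): 1 − (1 − 0.926816)(1 − 0.672526) = 0.9760

0.9760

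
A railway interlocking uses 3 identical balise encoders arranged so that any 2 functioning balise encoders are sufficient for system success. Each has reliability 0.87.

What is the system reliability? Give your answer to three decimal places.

0.954

R = Σ_{i=2}^{3} C(3,i) p^i (1−p)^{3−i} with p = 0.87
C(3,2)·0.87^2·0.13^1 = 0.29519
C(3,3)·0.87^3·0.13^0 = 0.65850
Sum = 0.954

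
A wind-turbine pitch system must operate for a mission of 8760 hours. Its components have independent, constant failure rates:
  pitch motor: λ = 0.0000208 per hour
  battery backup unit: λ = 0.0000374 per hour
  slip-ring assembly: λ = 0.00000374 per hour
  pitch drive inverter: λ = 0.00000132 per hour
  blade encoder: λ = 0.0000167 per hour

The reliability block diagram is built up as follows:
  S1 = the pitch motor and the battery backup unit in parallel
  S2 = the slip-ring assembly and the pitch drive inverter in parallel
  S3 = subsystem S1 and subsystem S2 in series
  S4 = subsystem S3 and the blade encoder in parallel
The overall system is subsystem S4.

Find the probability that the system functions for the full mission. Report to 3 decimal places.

R(pitch motor) = exp(−0.0000208 × 8760) = 0.83343
R(battery backup unit) = exp(−0.0000374 × 8760) = 0.72063
R(slip-ring assembly) = exp(−0.00000374 × 8760) = 0.96777
R(pitch drive inverter) = exp(−0.00000132 × 8760) = 0.98850
R(blade encoder) = exp(−0.0000167 × 8760) = 0.86391
Parallel (pitch motor and battery backup unit): 1 − (1 − 0.83343)(1 − 0.72063) = 0.95347
Parallel (slip-ring assembly and pitch drive inverter): 1 − (1 − 0.96777)(1 − 0.98850) = 0.99963
Series ([0.95347] and [0.99963]): 0.95347 × 0.99963 = 0.95312
Parallel ([0.95312] and blade encoder): 1 − (1 − 0.95312)(1 − 0.86391) = 0.994

0.994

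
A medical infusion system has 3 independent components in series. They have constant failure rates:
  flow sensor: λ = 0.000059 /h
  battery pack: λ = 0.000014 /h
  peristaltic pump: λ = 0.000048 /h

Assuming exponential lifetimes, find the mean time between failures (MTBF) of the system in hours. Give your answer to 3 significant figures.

Series of exponential components: λ_sys = Σ λ_i
λ_sys = 0.000059 + 0.000014 + 0.000048 = 1.2100e-04 /h
MTBF = 1 / λ_sys = 8260 h

8260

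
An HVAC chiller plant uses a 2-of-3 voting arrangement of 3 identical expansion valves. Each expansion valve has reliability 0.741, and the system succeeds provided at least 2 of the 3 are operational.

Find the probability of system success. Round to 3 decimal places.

0.834

R = Σ_{i=2}^{3} C(3,i) p^i (1−p)^{3−i} with p = 0.741
C(3,2)·0.741^2·0.259^1 = 0.42664
C(3,3)·0.741^3·0.259^0 = 0.40687
Sum = 0.834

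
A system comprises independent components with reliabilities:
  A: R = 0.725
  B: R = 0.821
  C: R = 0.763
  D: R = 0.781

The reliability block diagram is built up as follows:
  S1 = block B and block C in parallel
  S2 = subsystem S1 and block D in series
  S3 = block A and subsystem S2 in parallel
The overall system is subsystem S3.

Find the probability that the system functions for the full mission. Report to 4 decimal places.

0.9307

Parallel (B and C): 1 − (1 − 0.821000)(1 − 0.763000) = 0.957577
Series ([0.957577] and D): 0.957577 × 0.781000 = 0.747868
Parallel (A and [0.747868]): 1 − (1 − 0.725000)(1 − 0.747868) = 0.9307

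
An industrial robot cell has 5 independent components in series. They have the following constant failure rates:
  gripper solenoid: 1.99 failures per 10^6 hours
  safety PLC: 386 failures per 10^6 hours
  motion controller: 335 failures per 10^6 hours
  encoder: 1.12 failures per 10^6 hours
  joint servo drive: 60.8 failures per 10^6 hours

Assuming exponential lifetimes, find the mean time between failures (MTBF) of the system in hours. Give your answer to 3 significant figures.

1270

Series of exponential components: λ_sys = Σ λ_i
λ_sys = 0.00000199 + 0.000386 + 0.000335 + 0.00000112 + 0.0000608 = 7.8491e-04 /h
MTBF = 1 / λ_sys = 1270 h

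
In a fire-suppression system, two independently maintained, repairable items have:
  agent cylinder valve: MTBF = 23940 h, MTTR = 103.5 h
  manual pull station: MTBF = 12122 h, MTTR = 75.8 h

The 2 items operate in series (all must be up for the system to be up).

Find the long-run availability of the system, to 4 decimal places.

0.9895

A(agent cylinder valve) = MTBF/(MTBF+MTTR) = 23940/(23940+103.5) = 0.995695
A(manual pull station) = MTBF/(MTBF+MTTR) = 12122/(12122+75.8) = 0.993786
Series availability: 0.995695 × 0.993786 = 0.9895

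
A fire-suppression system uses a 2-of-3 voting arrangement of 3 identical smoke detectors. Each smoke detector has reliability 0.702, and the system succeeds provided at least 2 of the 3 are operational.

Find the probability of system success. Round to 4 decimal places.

R = Σ_{i=2}^{3} C(3,i) p^i (1−p)^{3−i} with p = 0.702
C(3,2)·0.702^2·0.298^1 = 0.440567
C(3,3)·0.702^3·0.298^0 = 0.345948
Sum = 0.7865

0.7865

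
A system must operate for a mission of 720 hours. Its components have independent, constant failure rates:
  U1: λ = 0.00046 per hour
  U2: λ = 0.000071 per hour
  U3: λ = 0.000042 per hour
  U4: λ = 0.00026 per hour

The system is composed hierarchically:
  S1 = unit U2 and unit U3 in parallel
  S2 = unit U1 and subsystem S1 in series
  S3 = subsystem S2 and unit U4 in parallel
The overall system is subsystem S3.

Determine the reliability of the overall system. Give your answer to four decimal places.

0.9517

R(U1) = exp(−0.00046 × 720) = 0.718062
R(U2) = exp(−0.000071 × 720) = 0.950165
R(U3) = exp(−0.000042 × 720) = 0.970213
R(U4) = exp(−0.00026 × 720) = 0.829278
Parallel (U2 and U3): 1 − (1 − 0.950165)(1 − 0.970213) = 0.998516
Series (U1 and [0.998516]): 0.718062 × 0.998516 = 0.716996
Parallel ([0.716996] and U4): 1 − (1 − 0.716996)(1 − 0.829278) = 0.9517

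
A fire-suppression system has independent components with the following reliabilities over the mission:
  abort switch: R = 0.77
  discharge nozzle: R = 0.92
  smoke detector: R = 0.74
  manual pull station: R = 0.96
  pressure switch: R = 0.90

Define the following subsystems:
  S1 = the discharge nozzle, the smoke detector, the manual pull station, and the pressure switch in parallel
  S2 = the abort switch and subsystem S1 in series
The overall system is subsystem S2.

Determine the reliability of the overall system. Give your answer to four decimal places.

0.7699

Parallel (discharge nozzle, smoke detector, manual pull station, and pressure switch): 1 − (1 − 0.920000)(1 − 0.740000)(1 − 0.960000)(1 − 0.900000) = 0.999917
Series (abort switch and [0.999917]): 0.770000 × 0.999917 = 0.7699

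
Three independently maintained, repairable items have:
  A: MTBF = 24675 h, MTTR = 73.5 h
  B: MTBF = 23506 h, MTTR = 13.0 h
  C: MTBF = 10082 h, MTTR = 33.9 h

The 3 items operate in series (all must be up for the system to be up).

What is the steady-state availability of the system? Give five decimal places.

A(A) = MTBF/(MTBF+MTTR) = 24675/(24675+73.5) = 0.997030
A(B) = MTBF/(MTBF+MTTR) = 23506/(23506+13.0) = 0.999447
A(C) = MTBF/(MTBF+MTTR) = 10082/(10082+33.9) = 0.996649
Series availability: 0.997030 × 0.999447 × 0.996649 = 0.99314

0.99314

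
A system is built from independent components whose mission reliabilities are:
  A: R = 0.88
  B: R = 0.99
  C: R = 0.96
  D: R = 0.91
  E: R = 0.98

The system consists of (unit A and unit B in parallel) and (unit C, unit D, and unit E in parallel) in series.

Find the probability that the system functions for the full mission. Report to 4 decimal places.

0.9987

Parallel (A and B): 1 − (1 − 0.880000)(1 − 0.990000) = 0.998800
Parallel (C, D, and E): 1 − (1 − 0.960000)(1 − 0.910000)(1 − 0.980000) = 0.999928
Series ([0.998800] and [0.999928]): 0.998800 × 0.999928 = 0.9987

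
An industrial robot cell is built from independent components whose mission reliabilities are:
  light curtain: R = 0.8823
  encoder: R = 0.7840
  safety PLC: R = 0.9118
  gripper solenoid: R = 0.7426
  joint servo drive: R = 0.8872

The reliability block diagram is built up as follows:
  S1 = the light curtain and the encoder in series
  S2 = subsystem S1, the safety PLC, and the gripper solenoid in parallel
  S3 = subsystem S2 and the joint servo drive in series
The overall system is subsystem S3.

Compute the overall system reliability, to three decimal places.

0.881

Series (light curtain and encoder): 0.88230 × 0.78400 = 0.69172
Parallel ([0.69172], safety PLC, and gripper solenoid): 1 − (1 − 0.69172)(1 − 0.91180)(1 − 0.74260) = 0.99300
Series ([0.99300] and joint servo drive): 0.99300 × 0.88720 = 0.881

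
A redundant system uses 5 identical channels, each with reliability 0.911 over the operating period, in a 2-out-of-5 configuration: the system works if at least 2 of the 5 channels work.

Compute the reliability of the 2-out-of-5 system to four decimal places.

R = Σ_{i=2}^{5} C(5,i) p^i (1−p)^{5−i} with p = 0.911
C(5,2)·0.911^2·0.089^3 = 0.005851
C(5,3)·0.911^3·0.089^2 = 0.059887
C(5,4)·0.911^4·0.089^1 = 0.306502
C(5,5)·0.911^5·0.089^0 = 0.627468
Sum = 0.9997

0.9997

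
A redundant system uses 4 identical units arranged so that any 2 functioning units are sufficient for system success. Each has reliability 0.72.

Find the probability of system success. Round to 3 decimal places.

0.931

R = Σ_{i=2}^{4} C(4,i) p^i (1−p)^{4−i} with p = 0.72
C(4,2)·0.72^2·0.28^2 = 0.24386
C(4,3)·0.72^3·0.28^1 = 0.41804
C(4,4)·0.72^4·0.28^0 = 0.26874
Sum = 0.931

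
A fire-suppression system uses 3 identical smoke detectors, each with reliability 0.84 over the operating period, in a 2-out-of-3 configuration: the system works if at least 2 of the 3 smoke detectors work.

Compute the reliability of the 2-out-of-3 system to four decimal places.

0.9314

R = Σ_{i=2}^{3} C(3,i) p^i (1−p)^{3−i} with p = 0.84
C(3,2)·0.84^2·0.16^1 = 0.338688
C(3,3)·0.84^3·0.16^0 = 0.592704
Sum = 0.9314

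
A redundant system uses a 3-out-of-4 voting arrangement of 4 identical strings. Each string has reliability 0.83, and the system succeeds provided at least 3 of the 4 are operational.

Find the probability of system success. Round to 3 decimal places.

R = Σ_{i=3}^{4} C(4,i) p^i (1−p)^{4−i} with p = 0.83
C(4,3)·0.83^3·0.17^1 = 0.38882
C(4,4)·0.83^4·0.17^0 = 0.47458
Sum = 0.863

0.863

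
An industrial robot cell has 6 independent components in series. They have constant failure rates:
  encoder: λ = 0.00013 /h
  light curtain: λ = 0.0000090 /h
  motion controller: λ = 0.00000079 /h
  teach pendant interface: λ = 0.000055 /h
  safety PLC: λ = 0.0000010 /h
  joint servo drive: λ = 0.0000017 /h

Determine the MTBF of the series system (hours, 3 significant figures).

5060

Series of exponential components: λ_sys = Σ λ_i
λ_sys = 0.00013 + 0.0000090 + 0.00000079 + 0.000055 + 0.0000010 + 0.0000017 = 1.9749e-04 /h
MTBF = 1 / λ_sys = 5060 h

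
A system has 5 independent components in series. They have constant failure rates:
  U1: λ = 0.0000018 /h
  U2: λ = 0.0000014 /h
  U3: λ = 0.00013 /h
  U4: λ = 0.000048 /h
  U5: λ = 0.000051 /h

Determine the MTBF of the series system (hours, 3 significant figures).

Series of exponential components: λ_sys = Σ λ_i
λ_sys = 0.0000018 + 0.0000014 + 0.00013 + 0.000048 + 0.000051 = 2.3220e-04 /h
MTBF = 1 / λ_sys = 4310 h

4310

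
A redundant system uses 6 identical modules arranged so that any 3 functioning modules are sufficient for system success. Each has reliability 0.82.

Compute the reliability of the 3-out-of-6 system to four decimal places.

R = Σ_{i=3}^{6} C(6,i) p^i (1−p)^{6−i} with p = 0.82
C(6,3)·0.82^3·0.18^3 = 0.064312
C(6,4)·0.82^4·0.18^2 = 0.219731
C(6,5)·0.82^5·0.18^1 = 0.400399
C(6,6)·0.82^6·0.18^0 = 0.304007
Sum = 0.9884

0.9884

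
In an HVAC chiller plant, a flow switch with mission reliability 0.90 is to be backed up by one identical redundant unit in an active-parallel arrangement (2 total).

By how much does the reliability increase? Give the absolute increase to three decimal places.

R_before = 0.90
R_after = 1 − (1 − 0.90)^2 = 0.990
ΔR = 0.990 − 0.90 = 0.090

0.090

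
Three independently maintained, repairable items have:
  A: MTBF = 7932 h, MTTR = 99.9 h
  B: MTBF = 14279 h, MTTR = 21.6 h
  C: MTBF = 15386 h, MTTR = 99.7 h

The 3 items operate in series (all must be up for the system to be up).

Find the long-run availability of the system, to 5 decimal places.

A(A) = MTBF/(MTBF+MTTR) = 7932/(7932+99.9) = 0.987562
A(B) = MTBF/(MTBF+MTTR) = 14279/(14279+21.6) = 0.998490
A(C) = MTBF/(MTBF+MTTR) = 15386/(15386+99.7) = 0.993562
Series availability: 0.987562 × 0.998490 × 0.993562 = 0.97972

0.97972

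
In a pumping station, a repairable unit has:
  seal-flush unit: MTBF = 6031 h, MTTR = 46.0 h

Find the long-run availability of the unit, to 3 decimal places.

A(seal-flush unit) = MTBF/(MTBF+MTTR) = 6031/(6031+46.0) = 0.992

0.992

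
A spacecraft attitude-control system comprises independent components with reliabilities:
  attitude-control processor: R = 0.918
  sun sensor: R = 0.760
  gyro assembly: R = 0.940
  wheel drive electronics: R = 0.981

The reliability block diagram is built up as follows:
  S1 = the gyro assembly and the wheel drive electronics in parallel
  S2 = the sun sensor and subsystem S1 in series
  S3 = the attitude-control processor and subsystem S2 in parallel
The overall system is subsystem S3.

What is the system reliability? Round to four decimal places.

Parallel (gyro assembly and wheel drive electronics): 1 − (1 − 0.940000)(1 − 0.981000) = 0.998860
Series (sun sensor and [0.998860]): 0.760000 × 0.998860 = 0.759134
Parallel (attitude-control processor and [0.759134]): 1 − (1 − 0.918000)(1 − 0.759134) = 0.9802

0.9802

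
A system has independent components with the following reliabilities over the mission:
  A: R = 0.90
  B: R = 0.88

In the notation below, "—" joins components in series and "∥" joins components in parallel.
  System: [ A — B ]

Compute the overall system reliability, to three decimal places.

Series (A and B): 0.90000 × 0.88000 = 0.792

0.792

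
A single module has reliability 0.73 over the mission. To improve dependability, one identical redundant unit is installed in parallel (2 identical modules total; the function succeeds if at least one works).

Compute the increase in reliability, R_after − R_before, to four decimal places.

0.1971

R_before = 0.73
R_after = 1 − (1 − 0.73)^2 = 0.9271
ΔR = 0.9271 − 0.73 = 0.1971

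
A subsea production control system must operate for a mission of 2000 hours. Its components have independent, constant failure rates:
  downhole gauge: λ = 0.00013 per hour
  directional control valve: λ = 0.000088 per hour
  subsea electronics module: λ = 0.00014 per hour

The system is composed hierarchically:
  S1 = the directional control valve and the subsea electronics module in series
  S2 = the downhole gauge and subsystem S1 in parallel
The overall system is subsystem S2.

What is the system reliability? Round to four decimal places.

0.9162

R(downhole gauge) = exp(−0.00013 × 2000) = 0.771052
R(directional control valve) = exp(−0.000088 × 2000) = 0.838618
R(subsea electronics module) = exp(−0.00014 × 2000) = 0.755784
Series (directional control valve and subsea electronics module): 0.838618 × 0.755784 = 0.633814
Parallel (downhole gauge and [0.633814]): 1 − (1 − 0.771052)(1 − 0.633814) = 0.9162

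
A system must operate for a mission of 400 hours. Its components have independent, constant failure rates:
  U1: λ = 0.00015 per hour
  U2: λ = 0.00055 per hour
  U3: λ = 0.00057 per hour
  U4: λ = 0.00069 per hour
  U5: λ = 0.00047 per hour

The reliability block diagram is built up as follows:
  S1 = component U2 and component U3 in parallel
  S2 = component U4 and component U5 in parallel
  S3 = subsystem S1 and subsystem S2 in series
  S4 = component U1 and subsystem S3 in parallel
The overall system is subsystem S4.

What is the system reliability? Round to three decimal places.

0.995

R(U1) = exp(−0.00015 × 400) = 0.94176
R(U2) = exp(−0.00055 × 400) = 0.80252
R(U3) = exp(−0.00057 × 400) = 0.79612
R(U4) = exp(−0.00069 × 400) = 0.75881
R(U5) = exp(−0.00047 × 400) = 0.82861
Parallel (U2 and U3): 1 − (1 − 0.80252)(1 − 0.79612) = 0.95974
Parallel (U4 and U5): 1 − (1 − 0.75881)(1 − 0.82861) = 0.95866
Series ([0.95974] and [0.95866]): 0.95974 × 0.95866 = 0.92006
Parallel (U1 and [0.92006]): 1 − (1 − 0.94176)(1 − 0.92006) = 0.995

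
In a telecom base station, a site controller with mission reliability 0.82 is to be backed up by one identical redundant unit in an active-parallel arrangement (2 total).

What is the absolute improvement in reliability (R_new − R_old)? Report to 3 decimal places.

0.148

R_before = 0.82
R_after = 1 − (1 − 0.82)^2 = 0.968
ΔR = 0.968 − 0.82 = 0.148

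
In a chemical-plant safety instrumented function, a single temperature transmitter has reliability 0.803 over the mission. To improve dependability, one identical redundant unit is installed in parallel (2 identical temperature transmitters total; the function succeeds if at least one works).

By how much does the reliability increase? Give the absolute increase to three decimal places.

0.158

R_before = 0.803
R_after = 1 − (1 − 0.803)^2 = 0.961
ΔR = 0.961 − 0.803 = 0.158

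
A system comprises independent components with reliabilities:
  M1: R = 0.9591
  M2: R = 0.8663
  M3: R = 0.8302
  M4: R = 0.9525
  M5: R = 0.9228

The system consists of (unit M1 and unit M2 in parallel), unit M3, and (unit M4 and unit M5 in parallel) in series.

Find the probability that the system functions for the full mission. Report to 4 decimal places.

Parallel (M1 and M2): 1 − (1 − 0.959100)(1 − 0.866300) = 0.994532
Parallel (M4 and M5): 1 − (1 − 0.952500)(1 − 0.922800) = 0.996333
Series ([0.994532], M3, and [0.996333]): 0.994532 × 0.830200 × 0.996333 = 0.8226

0.8226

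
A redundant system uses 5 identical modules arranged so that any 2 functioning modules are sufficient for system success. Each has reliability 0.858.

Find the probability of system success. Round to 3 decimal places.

0.998

R = Σ_{i=2}^{5} C(5,i) p^i (1−p)^{5−i} with p = 0.858
C(5,2)·0.858^2·0.142^3 = 0.02108
C(5,3)·0.858^3·0.142^2 = 0.12736
C(5,4)·0.858^4·0.142^1 = 0.38478
C(5,5)·0.858^5·0.142^0 = 0.46498
Sum = 0.998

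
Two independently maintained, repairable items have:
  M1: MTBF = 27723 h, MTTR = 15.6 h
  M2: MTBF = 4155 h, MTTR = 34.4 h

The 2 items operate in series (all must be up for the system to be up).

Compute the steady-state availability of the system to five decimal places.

0.99123

A(M1) = MTBF/(MTBF+MTTR) = 27723/(27723+15.6) = 0.999438
A(M2) = MTBF/(MTBF+MTTR) = 4155/(4155+34.4) = 0.991789
Series availability: 0.999438 × 0.991789 = 0.99123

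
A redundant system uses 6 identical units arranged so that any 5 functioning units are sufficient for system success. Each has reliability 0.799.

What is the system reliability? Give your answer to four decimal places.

R = Σ_{i=5}^{6} C(6,i) p^i (1−p)^{6−i} with p = 0.799
C(6,5)·0.799^5·0.201^1 = 0.392718
C(6,6)·0.799^6·0.201^0 = 0.260184
Sum = 0.6529

0.6529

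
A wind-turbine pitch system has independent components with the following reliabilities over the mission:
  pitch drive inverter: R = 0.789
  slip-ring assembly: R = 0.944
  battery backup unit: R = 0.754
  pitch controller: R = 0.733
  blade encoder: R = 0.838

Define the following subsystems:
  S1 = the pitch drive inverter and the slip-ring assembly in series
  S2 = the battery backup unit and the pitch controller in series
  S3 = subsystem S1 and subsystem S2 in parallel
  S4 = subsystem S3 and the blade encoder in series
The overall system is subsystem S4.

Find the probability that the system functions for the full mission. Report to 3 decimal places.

Series (pitch drive inverter and slip-ring assembly): 0.78900 × 0.94400 = 0.74482
Series (battery backup unit and pitch controller): 0.75400 × 0.73300 = 0.55268
Parallel ([0.74482] and [0.55268]): 1 − (1 − 0.74482)(1 − 0.55268) = 0.88585
Series ([0.88585] and blade encoder): 0.88585 × 0.83800 = 0.742

0.742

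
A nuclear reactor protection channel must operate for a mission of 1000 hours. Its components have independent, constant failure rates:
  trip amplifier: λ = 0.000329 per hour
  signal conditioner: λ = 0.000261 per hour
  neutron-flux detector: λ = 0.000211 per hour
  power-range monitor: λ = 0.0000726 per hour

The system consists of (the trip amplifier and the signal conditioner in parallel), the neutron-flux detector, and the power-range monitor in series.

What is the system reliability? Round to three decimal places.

0.705

R(trip amplifier) = exp(−0.000329 × 1000) = 0.71964
R(signal conditioner) = exp(−0.000261 × 1000) = 0.77028
R(neutron-flux detector) = exp(−0.000211 × 1000) = 0.80977
R(power-range monitor) = exp(−0.0000726 × 1000) = 0.92997
Parallel (trip amplifier and signal conditioner): 1 − (1 − 0.71964)(1 − 0.77028) = 0.93560
Series ([0.93560], neutron-flux detector, and power-range monitor): 0.93560 × 0.80977 × 0.92997 = 0.705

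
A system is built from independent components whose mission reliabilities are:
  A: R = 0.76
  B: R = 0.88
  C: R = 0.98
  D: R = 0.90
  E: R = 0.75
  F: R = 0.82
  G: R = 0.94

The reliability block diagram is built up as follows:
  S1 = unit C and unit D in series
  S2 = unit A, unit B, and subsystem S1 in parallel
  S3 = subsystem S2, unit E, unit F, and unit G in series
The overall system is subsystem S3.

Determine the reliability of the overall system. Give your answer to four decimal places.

Series (C and D): 0.980000 × 0.900000 = 0.882000
Parallel (A, B, and [0.882000]): 1 − (1 − 0.760000)(1 − 0.880000)(1 − 0.882000) = 0.996602
Series ([0.996602], E, F, and G): 0.996602 × 0.750000 × 0.820000 × 0.940000 = 0.5761

0.5761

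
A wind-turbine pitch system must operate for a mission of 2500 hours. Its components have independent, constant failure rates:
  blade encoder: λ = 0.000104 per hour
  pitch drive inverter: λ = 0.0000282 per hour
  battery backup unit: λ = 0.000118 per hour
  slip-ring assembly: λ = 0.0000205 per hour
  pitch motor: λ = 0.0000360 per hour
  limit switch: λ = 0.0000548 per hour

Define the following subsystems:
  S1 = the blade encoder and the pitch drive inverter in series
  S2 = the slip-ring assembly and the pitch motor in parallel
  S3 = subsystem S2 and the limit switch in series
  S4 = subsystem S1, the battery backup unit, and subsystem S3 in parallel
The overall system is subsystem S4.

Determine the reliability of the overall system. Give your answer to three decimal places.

0.991

R(blade encoder) = exp(−0.000104 × 2500) = 0.77105
R(pitch drive inverter) = exp(−0.0000282 × 2500) = 0.93193
R(battery backup unit) = exp(−0.000118 × 2500) = 0.74453
R(slip-ring assembly) = exp(−0.0000205 × 2500) = 0.95004
R(pitch motor) = exp(−0.0000360 × 2500) = 0.91393
R(limit switch) = exp(−0.0000548 × 2500) = 0.87197
Series (blade encoder and pitch drive inverter): 0.77105 × 0.93193 = 0.71856
Parallel (slip-ring assembly and pitch motor): 1 − (1 − 0.95004)(1 − 0.91393) = 0.99570
Series ([0.99570] and limit switch): 0.99570 × 0.87197 = 0.86822
Parallel ([0.71856], battery backup unit, and [0.86822]): 1 − (1 − 0.71856)(1 − 0.74453)(1 − 0.86822) = 0.991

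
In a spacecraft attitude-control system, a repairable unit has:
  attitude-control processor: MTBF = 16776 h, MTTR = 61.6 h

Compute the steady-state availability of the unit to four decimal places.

A(attitude-control processor) = MTBF/(MTBF+MTTR) = 16776/(16776+61.6) = 0.9963

0.9963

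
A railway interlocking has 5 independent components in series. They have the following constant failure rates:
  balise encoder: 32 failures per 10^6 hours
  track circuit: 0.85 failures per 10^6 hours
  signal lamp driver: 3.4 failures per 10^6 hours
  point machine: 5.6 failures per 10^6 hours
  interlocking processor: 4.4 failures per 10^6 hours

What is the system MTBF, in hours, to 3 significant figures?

21600

Series of exponential components: λ_sys = Σ λ_i
λ_sys = 0.000032 + 0.00000085 + 0.0000034 + 0.0000056 + 0.0000044 = 4.6250e-05 /h
MTBF = 1 / λ_sys = 21600 h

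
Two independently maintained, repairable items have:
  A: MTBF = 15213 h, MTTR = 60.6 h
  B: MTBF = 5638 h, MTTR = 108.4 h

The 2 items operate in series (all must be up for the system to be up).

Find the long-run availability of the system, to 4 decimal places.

A(A) = MTBF/(MTBF+MTTR) = 15213/(15213+60.6) = 0.996032
A(B) = MTBF/(MTBF+MTTR) = 5638/(5638+108.4) = 0.981136
Series availability: 0.996032 × 0.981136 = 0.9772

0.9772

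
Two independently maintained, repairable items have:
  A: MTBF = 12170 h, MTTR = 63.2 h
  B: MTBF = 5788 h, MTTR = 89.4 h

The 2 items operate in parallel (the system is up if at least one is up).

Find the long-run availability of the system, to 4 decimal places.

0.9999

A(A) = MTBF/(MTBF+MTTR) = 12170/(12170+63.2) = 0.994834
A(B) = MTBF/(MTBF+MTTR) = 5788/(5788+89.4) = 0.984789
Parallel availability: 1 − (1 − 0.994834)(1 − 0.984789) = 0.9999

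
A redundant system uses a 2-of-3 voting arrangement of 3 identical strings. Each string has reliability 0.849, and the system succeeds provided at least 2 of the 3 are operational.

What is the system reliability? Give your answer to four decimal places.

R = Σ_{i=2}^{3} C(3,i) p^i (1−p)^{3−i} with p = 0.849
C(3,2)·0.849^2·0.151^1 = 0.326523
C(3,3)·0.849^3·0.151^0 = 0.611960
Sum = 0.9385

0.9385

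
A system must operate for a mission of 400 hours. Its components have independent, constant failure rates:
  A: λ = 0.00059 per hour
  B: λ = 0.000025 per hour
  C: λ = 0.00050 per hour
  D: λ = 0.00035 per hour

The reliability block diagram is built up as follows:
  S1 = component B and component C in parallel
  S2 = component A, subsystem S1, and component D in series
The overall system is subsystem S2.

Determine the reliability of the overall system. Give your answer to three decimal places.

0.685

R(A) = exp(−0.00059 × 400) = 0.78978
R(B) = exp(−0.000025 × 400) = 0.99005
R(C) = exp(−0.00050 × 400) = 0.81873
R(D) = exp(−0.00035 × 400) = 0.86936
Parallel (B and C): 1 − (1 − 0.99005)(1 − 0.81873) = 0.99820
Series (A, [0.99820], and D): 0.78978 × 0.99820 × 0.86936 = 0.685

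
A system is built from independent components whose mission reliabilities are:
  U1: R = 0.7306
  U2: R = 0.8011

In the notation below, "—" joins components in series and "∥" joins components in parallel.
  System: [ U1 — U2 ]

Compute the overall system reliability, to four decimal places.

Series (U1 and U2): 0.730600 × 0.801100 = 0.5853

0.5853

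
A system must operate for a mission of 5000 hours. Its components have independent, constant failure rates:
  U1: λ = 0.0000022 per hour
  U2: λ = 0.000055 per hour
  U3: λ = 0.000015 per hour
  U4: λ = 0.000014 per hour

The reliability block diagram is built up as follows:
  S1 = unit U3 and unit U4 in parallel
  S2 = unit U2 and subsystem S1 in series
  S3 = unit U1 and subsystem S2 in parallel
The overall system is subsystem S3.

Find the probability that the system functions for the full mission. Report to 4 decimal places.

0.9973

R(U1) = exp(−0.0000022 × 5000) = 0.989060
R(U2) = exp(−0.000055 × 5000) = 0.759572
R(U3) = exp(−0.000015 × 5000) = 0.927743
R(U4) = exp(−0.000014 × 5000) = 0.932394
Parallel (U3 and U4): 1 − (1 − 0.927743)(1 − 0.932394) = 0.995115
Series (U2 and [0.995115]): 0.759572 × 0.995115 = 0.755861
Parallel (U1 and [0.755861]): 1 − (1 − 0.989060)(1 − 0.755861) = 0.9973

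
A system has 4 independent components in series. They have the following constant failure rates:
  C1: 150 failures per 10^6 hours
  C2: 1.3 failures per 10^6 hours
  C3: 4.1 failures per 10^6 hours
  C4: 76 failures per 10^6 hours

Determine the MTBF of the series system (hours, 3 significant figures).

4320

Series of exponential components: λ_sys = Σ λ_i
λ_sys = 0.00015 + 0.0000013 + 0.0000041 + 0.000076 = 2.3140e-04 /h
MTBF = 1 / λ_sys = 4320 h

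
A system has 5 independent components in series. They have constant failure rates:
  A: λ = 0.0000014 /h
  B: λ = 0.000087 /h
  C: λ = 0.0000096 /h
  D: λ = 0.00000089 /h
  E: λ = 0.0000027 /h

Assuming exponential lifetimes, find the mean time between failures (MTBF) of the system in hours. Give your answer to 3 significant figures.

9840

Series of exponential components: λ_sys = Σ λ_i
λ_sys = 0.0000014 + 0.000087 + 0.0000096 + 0.00000089 + 0.0000027 = 1.0159e-04 /h
MTBF = 1 / λ_sys = 9840 h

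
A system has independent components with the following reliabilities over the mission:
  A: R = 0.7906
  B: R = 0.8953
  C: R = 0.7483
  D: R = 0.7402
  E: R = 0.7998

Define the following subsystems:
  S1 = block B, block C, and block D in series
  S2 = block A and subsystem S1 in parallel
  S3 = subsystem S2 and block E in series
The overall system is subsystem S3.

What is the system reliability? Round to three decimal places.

0.715

Series (B, C, and D): 0.89530 × 0.74830 × 0.74020 = 0.49590
Parallel (A and [0.49590]): 1 − (1 − 0.79060)(1 − 0.49590) = 0.89444
Series ([0.89444] and E): 0.89444 × 0.79980 = 0.715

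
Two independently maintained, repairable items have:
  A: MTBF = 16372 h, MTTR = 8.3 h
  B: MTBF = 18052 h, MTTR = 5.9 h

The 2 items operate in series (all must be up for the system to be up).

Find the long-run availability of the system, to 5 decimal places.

A(A) = MTBF/(MTBF+MTTR) = 16372/(16372+8.3) = 0.999493
A(B) = MTBF/(MTBF+MTTR) = 18052/(18052+5.9) = 0.999673
Series availability: 0.999493 × 0.999673 = 0.99917

0.99917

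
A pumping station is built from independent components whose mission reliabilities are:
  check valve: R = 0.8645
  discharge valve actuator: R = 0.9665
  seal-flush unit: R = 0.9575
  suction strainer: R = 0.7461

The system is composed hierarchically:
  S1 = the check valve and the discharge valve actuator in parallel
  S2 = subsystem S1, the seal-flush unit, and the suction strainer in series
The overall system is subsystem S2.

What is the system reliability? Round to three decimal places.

Parallel (check valve and discharge valve actuator): 1 − (1 − 0.86450)(1 − 0.96650) = 0.99546
Series ([0.99546], seal-flush unit, and suction strainer): 0.99546 × 0.95750 × 0.74610 = 0.711

0.711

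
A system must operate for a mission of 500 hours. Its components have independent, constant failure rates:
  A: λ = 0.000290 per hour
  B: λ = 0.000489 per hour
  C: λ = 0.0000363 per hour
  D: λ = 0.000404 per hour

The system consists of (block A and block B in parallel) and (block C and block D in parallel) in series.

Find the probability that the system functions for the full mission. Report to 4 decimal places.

R(A) = exp(−0.000290 × 500) = 0.865022
R(B) = exp(−0.000489 × 500) = 0.783096
R(C) = exp(−0.0000363 × 500) = 0.982014
R(D) = exp(−0.000404 × 500) = 0.817095
Parallel (A and B): 1 − (1 − 0.865022)(1 − 0.783096) = 0.970723
Parallel (C and D): 1 − (1 − 0.982014)(1 − 0.817095) = 0.996710
Series ([0.970723] and [0.996710]): 0.970723 × 0.996710 = 0.9675

0.9675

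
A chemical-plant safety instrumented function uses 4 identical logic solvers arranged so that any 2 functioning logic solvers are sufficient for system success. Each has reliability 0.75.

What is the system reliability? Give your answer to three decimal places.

0.949

R = Σ_{i=2}^{4} C(4,i) p^i (1−p)^{4−i} with p = 0.75
C(4,2)·0.75^2·0.25^2 = 0.21094
C(4,3)·0.75^3·0.25^1 = 0.42188
C(4,4)·0.75^4·0.25^0 = 0.31641
Sum = 0.949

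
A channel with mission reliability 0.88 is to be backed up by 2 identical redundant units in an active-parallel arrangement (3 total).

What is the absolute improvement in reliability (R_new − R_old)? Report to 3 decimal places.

R_before = 0.88
R_after = 1 − (1 − 0.88)^3 = 0.998
ΔR = 0.998 − 0.88 = 0.118

0.118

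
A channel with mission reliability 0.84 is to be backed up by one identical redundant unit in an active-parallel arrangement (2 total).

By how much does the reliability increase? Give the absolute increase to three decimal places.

R_before = 0.84
R_after = 1 − (1 − 0.84)^2 = 0.974
ΔR = 0.974 − 0.84 = 0.134

0.134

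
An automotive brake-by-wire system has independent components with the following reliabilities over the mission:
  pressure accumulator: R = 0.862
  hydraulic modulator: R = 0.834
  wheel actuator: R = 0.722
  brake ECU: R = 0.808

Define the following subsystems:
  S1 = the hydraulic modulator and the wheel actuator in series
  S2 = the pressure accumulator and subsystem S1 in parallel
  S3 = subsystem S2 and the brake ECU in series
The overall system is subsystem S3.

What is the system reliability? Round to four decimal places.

Series (hydraulic modulator and wheel actuator): 0.834000 × 0.722000 = 0.602148
Parallel (pressure accumulator and [0.602148]): 1 − (1 − 0.862000)(1 − 0.602148) = 0.945096
Series ([0.945096] and brake ECU): 0.945096 × 0.808000 = 0.7636

0.7636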